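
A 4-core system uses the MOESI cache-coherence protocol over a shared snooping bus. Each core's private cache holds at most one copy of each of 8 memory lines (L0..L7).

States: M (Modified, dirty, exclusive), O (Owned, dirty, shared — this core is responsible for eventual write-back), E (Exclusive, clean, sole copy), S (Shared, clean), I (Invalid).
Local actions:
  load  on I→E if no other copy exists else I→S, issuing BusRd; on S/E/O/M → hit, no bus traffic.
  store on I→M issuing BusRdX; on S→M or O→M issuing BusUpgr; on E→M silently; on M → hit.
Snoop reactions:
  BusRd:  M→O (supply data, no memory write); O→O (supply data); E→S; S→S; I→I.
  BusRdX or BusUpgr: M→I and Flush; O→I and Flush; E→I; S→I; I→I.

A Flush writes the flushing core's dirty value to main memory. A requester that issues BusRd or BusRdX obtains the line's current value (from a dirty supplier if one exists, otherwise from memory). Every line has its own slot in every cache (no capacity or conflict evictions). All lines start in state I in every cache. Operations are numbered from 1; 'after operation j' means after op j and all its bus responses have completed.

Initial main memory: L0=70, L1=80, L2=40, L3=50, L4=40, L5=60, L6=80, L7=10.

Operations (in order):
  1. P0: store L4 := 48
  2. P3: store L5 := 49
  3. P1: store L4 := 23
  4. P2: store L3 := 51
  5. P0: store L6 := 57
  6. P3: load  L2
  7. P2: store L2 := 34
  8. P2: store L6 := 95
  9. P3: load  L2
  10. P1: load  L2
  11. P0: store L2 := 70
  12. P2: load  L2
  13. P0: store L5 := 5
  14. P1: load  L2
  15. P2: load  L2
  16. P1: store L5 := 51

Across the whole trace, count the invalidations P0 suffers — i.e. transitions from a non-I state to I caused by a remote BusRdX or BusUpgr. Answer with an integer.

invalidations = 3

  op1 P0: store L4 := 48 → M/I/I/I on L4; bus BusRdX; mem=40
  op2 P3: store L5 := 49 → I/I/I/M on L5; bus BusRdX; mem=60
  op3 P1: store L4 := 23 → I/M/I/I on L4; bus BusRdX Flush; mem=48
  op4 P2: store L3 := 51 → I/I/M/I on L3; bus BusRdX; mem=50
  op5 P0: store L6 := 57 → M/I/I/I on L6; bus BusRdX; mem=80
  op6 P3: load  L2 → I/I/I/E on L2; bus BusRd; mem=40
  op7 P2: store L2 := 34 → I/I/M/I on L2; bus BusRdX; mem=40
  op8 P2: store L6 := 95 → I/I/M/I on L6; bus BusRdX Flush; mem=57
  op9 P3: load  L2 → I/I/O/S on L2; bus BusRd; mem=40
  op10 P1: load  L2 → I/S/O/S on L2; bus BusRd; mem=40
  op11 P0: store L2 := 70 → M/I/I/I on L2; bus BusRdX Flush; mem=34
  op12 P2: load  L2 → O/I/S/I on L2; bus BusRd; mem=34
  op13 P0: store L5 := 5 → M/I/I/I on L5; bus BusRdX Flush; mem=49
  op14 P1: load  L2 → O/S/S/I on L2; bus BusRd; mem=34
  op15 P2: load  L2 → O/S/S/I on L2; bus (none); mem=34
  op16 P1: store L5 := 51 → I/M/I/I on L5; bus BusRdX Flush; mem=5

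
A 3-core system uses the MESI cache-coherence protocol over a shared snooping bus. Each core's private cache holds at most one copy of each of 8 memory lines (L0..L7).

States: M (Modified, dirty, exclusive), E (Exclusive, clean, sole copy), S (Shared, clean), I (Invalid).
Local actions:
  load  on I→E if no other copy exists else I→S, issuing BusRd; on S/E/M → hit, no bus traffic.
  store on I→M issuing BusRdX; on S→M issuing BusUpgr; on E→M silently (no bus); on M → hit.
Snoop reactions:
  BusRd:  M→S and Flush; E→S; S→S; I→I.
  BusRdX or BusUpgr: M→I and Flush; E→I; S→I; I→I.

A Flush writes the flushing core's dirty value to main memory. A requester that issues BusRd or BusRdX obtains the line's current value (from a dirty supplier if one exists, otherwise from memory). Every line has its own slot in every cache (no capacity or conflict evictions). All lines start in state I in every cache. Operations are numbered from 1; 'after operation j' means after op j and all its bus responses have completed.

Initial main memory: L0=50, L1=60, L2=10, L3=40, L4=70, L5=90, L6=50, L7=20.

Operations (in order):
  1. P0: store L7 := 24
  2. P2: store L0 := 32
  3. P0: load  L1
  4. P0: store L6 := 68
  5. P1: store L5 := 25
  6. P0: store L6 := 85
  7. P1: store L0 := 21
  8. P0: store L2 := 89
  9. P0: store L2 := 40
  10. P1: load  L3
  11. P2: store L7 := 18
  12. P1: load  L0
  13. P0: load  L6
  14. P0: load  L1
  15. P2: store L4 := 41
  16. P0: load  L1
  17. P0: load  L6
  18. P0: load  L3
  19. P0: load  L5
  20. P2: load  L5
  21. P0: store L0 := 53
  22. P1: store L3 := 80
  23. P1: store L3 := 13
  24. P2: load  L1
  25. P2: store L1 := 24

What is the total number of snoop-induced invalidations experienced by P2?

1. P0: store L7 := 24  bus=[BusRdX]  L7: P0=M P1=I P2=I  mem[L7]=20
2. P2: store L0 := 32  bus=[BusRdX]  L0: P0=I P1=I P2=M  mem[L0]=50
3. P0: load  L1  bus=[BusRd]  L1: P0=E P1=I P2=I  mem[L1]=60
4. P0: store L6 := 68  bus=[BusRdX]  L6: P0=M P1=I P2=I  mem[L6]=50
5. P1: store L5 := 25  bus=[BusRdX]  L5: P0=I P1=M P2=I  mem[L5]=90
6. P0: store L6 := 85  bus=[-]  L6: P0=M P1=I P2=I  mem[L6]=50
7. P1: store L0 := 21  bus=[BusRdX,Flush]  L0: P0=I P1=M P2=I  mem[L0]=32
8. P0: store L2 := 89  bus=[BusRdX]  L2: P0=M P1=I P2=I  mem[L2]=10
9. P0: store L2 := 40  bus=[-]  L2: P0=M P1=I P2=I  mem[L2]=10
10. P1: load  L3  bus=[BusRd]  L3: P0=I P1=E P2=I  mem[L3]=40
11. P2: store L7 := 18  bus=[BusRdX,Flush]  L7: P0=I P1=I P2=M  mem[L7]=24
12. P1: load  L0  bus=[-]  L0: P0=I P1=M P2=I  mem[L0]=32
13. P0: load  L6  bus=[-]  L6: P0=M P1=I P2=I  mem[L6]=50
14. P0: load  L1  bus=[-]  L1: P0=E P1=I P2=I  mem[L1]=60
15. P2: store L4 := 41  bus=[BusRdX]  L4: P0=I P1=I P2=M  mem[L4]=70
16. P0: load  L1  bus=[-]  L1: P0=E P1=I P2=I  mem[L1]=60
17. P0: load  L6  bus=[-]  L6: P0=M P1=I P2=I  mem[L6]=50
18. P0: load  L3  bus=[BusRd]  L3: P0=S P1=S P2=I  mem[L3]=40
19. P0: load  L5  bus=[BusRd,Flush]  L5: P0=S P1=S P2=I  mem[L5]=25
20. P2: load  L5  bus=[BusRd]  L5: P0=S P1=S P2=S  mem[L5]=25
21. P0: store L0 := 53  bus=[BusRdX,Flush]  L0: P0=M P1=I P2=I  mem[L0]=21
22. P1: store L3 := 80  bus=[BusUpgr]  L3: P0=I P1=M P2=I  mem[L3]=40
23. P1: store L3 := 13  bus=[-]  L3: P0=I P1=M P2=I  mem[L3]=40
24. P2: load  L1  bus=[BusRd]  L1: P0=S P1=I P2=S  mem[L1]=60
25. P2: store L1 := 24  bus=[BusUpgr]  L1: P0=I P1=I P2=M  mem[L1]=60

invalidations = 1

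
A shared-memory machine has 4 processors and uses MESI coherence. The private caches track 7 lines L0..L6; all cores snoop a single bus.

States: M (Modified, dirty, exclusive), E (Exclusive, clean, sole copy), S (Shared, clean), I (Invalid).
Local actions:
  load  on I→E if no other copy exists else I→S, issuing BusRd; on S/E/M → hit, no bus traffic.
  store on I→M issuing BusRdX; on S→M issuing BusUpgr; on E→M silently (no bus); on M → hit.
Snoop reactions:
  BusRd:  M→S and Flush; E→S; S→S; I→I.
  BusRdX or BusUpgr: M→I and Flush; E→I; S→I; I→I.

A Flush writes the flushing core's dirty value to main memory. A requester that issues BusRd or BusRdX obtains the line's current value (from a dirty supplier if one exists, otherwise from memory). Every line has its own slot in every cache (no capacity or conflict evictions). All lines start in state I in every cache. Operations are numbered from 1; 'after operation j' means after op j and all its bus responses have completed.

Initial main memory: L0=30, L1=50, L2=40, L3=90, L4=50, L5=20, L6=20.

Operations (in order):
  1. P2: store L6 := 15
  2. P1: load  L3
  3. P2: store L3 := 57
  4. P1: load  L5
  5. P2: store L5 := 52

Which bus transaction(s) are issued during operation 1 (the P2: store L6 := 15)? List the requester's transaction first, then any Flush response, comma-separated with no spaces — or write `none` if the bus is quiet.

bus = BusRdX

step 1: P2: store L6 := 15  ⟶  IIMI  (L6)  txn=BusRdX  M[L6]=20
step 2: P1: load  L3  ⟶  IEII  (L3)  txn=BusRd  M[L3]=90
step 3: P2: store L3 := 57  ⟶  IIMI  (L3)  txn=BusRdX  M[L3]=90
step 4: P1: load  L5  ⟶  IEII  (L5)  txn=BusRd  M[L5]=20
step 5: P2: store L5 := 52  ⟶  IIMI  (L5)  txn=BusRdX  M[L5]=20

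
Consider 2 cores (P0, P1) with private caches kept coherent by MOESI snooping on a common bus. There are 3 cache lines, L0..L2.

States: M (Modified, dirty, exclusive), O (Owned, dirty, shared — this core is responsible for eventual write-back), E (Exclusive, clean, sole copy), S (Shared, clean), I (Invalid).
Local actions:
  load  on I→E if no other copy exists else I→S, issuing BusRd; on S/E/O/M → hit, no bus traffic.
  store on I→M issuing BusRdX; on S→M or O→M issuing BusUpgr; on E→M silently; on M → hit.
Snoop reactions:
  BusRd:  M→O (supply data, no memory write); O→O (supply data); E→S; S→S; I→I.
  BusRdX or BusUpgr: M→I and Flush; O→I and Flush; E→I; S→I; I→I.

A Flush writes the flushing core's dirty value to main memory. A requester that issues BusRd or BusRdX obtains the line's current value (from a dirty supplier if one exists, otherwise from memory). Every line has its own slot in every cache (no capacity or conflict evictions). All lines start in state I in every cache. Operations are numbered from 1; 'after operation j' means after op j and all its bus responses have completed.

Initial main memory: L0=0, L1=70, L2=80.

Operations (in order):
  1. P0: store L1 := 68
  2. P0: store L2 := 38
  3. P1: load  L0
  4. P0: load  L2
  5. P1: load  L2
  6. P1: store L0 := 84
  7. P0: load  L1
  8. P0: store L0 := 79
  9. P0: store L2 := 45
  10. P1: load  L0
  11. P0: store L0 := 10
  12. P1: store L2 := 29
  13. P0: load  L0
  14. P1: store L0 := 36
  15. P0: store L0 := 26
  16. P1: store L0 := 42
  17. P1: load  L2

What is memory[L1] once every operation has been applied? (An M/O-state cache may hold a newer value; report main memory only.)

step 1: P0: store L1 := 68  ⟶  MI  (L1)  txn=BusRdX  M[L1]=70
step 2: P0: store L2 := 38  ⟶  MI  (L2)  txn=BusRdX  M[L2]=80
step 3: P1: load  L0  ⟶  IE  (L0)  txn=BusRd  M[L0]=0
step 4: P0: load  L2  ⟶  MI  (L2)  txn=∅  M[L2]=80
step 5: P1: load  L2  ⟶  OS  (L2)  txn=BusRd  M[L2]=80
step 6: P1: store L0 := 84  ⟶  IM  (L0)  txn=∅  M[L0]=0
step 7: P0: load  L1  ⟶  MI  (L1)  txn=∅  M[L1]=70
step 8: P0: store L0 := 79  ⟶  MI  (L0)  txn=BusRdX+Flush  M[L0]=84
step 9: P0: store L2 := 45  ⟶  MI  (L2)  txn=BusUpgr  M[L2]=80
step 10: P1: load  L0  ⟶  OS  (L0)  txn=BusRd  M[L0]=84
step 11: P0: store L0 := 10  ⟶  MI  (L0)  txn=BusUpgr  M[L0]=84
step 12: P1: store L2 := 29  ⟶  IM  (L2)  txn=BusRdX+Flush  M[L2]=45
step 13: P0: load  L0  ⟶  MI  (L0)  txn=∅  M[L0]=84
step 14: P1: store L0 := 36  ⟶  IM  (L0)  txn=BusRdX+Flush  M[L0]=10
step 15: P0: store L0 := 26  ⟶  MI  (L0)  txn=BusRdX+Flush  M[L0]=36
step 16: P1: store L0 := 42  ⟶  IM  (L0)  txn=BusRdX+Flush  M[L0]=26
step 17: P1: load  L2  ⟶  IM  (L2)  txn=∅  M[L2]=45

memory[L1] = 70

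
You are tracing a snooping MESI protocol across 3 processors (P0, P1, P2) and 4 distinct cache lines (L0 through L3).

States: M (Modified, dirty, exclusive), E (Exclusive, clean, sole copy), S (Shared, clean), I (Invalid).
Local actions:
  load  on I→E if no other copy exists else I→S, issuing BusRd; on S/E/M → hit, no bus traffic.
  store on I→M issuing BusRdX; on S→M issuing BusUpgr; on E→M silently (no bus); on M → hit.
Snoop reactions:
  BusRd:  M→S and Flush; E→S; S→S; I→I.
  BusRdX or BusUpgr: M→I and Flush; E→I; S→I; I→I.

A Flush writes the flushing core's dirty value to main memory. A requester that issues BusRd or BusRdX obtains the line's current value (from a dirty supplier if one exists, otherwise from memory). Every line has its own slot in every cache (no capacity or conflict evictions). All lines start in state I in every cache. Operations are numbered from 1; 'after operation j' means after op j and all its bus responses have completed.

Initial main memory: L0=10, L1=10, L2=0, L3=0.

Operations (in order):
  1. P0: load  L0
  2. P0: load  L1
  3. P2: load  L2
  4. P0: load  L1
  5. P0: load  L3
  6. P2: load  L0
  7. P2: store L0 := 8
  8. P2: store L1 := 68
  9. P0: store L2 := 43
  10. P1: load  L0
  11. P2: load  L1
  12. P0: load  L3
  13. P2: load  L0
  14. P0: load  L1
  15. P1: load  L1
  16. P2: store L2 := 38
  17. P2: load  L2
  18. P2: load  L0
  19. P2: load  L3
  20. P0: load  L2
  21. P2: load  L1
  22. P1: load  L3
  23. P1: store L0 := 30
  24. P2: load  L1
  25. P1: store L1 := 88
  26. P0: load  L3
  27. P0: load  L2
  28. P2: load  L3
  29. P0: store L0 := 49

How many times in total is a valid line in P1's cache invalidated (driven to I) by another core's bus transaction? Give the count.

invalidations = 1

1. P0: load  L0  bus=[BusRd]  L0: P0=E P1=I P2=I  mem[L0]=10
2. P0: load  L1  bus=[BusRd]  L1: P0=E P1=I P2=I  mem[L1]=10
3. P2: load  L2  bus=[BusRd]  L2: P0=I P1=I P2=E  mem[L2]=0
4. P0: load  L1  bus=[-]  L1: P0=E P1=I P2=I  mem[L1]=10
5. P0: load  L3  bus=[BusRd]  L3: P0=E P1=I P2=I  mem[L3]=0
6. P2: load  L0  bus=[BusRd]  L0: P0=S P1=I P2=S  mem[L0]=10
7. P2: store L0 := 8  bus=[BusUpgr]  L0: P0=I P1=I P2=M  mem[L0]=10
8. P2: store L1 := 68  bus=[BusRdX]  L1: P0=I P1=I P2=M  mem[L1]=10
9. P0: store L2 := 43  bus=[BusRdX]  L2: P0=M P1=I P2=I  mem[L2]=0
10. P1: load  L0  bus=[BusRd,Flush]  L0: P0=I P1=S P2=S  mem[L0]=8
11. P2: load  L1  bus=[-]  L1: P0=I P1=I P2=M  mem[L1]=10
12. P0: load  L3  bus=[-]  L3: P0=E P1=I P2=I  mem[L3]=0
13. P2: load  L0  bus=[-]  L0: P0=I P1=S P2=S  mem[L0]=8
14. P0: load  L1  bus=[BusRd,Flush]  L1: P0=S P1=I P2=S  mem[L1]=68
15. P1: load  L1  bus=[BusRd]  L1: P0=S P1=S P2=S  mem[L1]=68
16. P2: store L2 := 38  bus=[BusRdX,Flush]  L2: P0=I P1=I P2=M  mem[L2]=43
17. P2: load  L2  bus=[-]  L2: P0=I P1=I P2=M  mem[L2]=43
18. P2: load  L0  bus=[-]  L0: P0=I P1=S P2=S  mem[L0]=8
19. P2: load  L3  bus=[BusRd]  L3: P0=S P1=I P2=S  mem[L3]=0
20. P0: load  L2  bus=[BusRd,Flush]  L2: P0=S P1=I P2=S  mem[L2]=38
21. P2: load  L1  bus=[-]  L1: P0=S P1=S P2=S  mem[L1]=68
22. P1: load  L3  bus=[BusRd]  L3: P0=S P1=S P2=S  mem[L3]=0
23. P1: store L0 := 30  bus=[BusUpgr]  L0: P0=I P1=M P2=I  mem[L0]=8
24. P2: load  L1  bus=[-]  L1: P0=S P1=S P2=S  mem[L1]=68
25. P1: store L1 := 88  bus=[BusUpgr]  L1: P0=I P1=M P2=I  mem[L1]=68
26. P0: load  L3  bus=[-]  L3: P0=S P1=S P2=S  mem[L3]=0
27. P0: load  L2  bus=[-]  L2: P0=S P1=I P2=S  mem[L2]=38
28. P2: load  L3  bus=[-]  L3: P0=S P1=S P2=S  mem[L3]=0
29. P0: store L0 := 49  bus=[BusRdX,Flush]  L0: P0=M P1=I P2=I  mem[L0]=30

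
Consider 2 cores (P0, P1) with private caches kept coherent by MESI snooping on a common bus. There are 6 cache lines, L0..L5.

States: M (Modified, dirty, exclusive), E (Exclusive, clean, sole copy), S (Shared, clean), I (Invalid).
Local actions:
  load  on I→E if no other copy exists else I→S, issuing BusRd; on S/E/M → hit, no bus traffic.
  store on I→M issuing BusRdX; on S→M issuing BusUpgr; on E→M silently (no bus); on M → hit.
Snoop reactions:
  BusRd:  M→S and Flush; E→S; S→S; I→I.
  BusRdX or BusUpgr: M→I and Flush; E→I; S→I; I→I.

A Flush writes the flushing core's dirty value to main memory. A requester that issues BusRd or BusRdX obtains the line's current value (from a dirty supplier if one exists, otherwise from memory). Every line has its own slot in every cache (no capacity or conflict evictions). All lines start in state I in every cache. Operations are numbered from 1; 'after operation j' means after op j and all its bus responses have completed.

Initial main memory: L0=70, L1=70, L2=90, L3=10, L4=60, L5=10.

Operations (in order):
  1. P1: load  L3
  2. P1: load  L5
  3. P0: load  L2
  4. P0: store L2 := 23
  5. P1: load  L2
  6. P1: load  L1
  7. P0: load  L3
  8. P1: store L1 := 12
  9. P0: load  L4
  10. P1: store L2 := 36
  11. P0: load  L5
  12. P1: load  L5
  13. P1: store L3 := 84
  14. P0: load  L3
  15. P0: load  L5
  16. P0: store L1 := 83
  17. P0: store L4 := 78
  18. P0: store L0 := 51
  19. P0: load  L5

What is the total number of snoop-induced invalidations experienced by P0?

  op1 P1: load  L3 → I/E on L3; bus BusRd; mem=10
  op2 P1: load  L5 → I/E on L5; bus BusRd; mem=10
  op3 P0: load  L2 → E/I on L2; bus BusRd; mem=90
  op4 P0: store L2 := 23 → M/I on L2; bus (none); mem=90
  op5 P1: load  L2 → S/S on L2; bus BusRd Flush; mem=23
  op6 P1: load  L1 → I/E on L1; bus BusRd; mem=70
  op7 P0: load  L3 → S/S on L3; bus BusRd; mem=10
  op8 P1: store L1 := 12 → I/M on L1; bus (none); mem=70
  op9 P0: load  L4 → E/I on L4; bus BusRd; mem=60
  op10 P1: store L2 := 36 → I/M on L2; bus BusUpgr; mem=23
  op11 P0: load  L5 → S/S on L5; bus BusRd; mem=10
  op12 P1: load  L5 → S/S on L5; bus (none); mem=10
  op13 P1: store L3 := 84 → I/M on L3; bus BusUpgr; mem=10
  op14 P0: load  L3 → S/S on L3; bus BusRd Flush; mem=84
  op15 P0: load  L5 → S/S on L5; bus (none); mem=10
  op16 P0: store L1 := 83 → M/I on L1; bus BusRdX Flush; mem=12
  op17 P0: store L4 := 78 → M/I on L4; bus (none); mem=60
  op18 P0: store L0 := 51 → M/I on L0; bus BusRdX; mem=70
  op19 P0: load  L5 → S/S on L5; bus (none); mem=10

invalidations = 2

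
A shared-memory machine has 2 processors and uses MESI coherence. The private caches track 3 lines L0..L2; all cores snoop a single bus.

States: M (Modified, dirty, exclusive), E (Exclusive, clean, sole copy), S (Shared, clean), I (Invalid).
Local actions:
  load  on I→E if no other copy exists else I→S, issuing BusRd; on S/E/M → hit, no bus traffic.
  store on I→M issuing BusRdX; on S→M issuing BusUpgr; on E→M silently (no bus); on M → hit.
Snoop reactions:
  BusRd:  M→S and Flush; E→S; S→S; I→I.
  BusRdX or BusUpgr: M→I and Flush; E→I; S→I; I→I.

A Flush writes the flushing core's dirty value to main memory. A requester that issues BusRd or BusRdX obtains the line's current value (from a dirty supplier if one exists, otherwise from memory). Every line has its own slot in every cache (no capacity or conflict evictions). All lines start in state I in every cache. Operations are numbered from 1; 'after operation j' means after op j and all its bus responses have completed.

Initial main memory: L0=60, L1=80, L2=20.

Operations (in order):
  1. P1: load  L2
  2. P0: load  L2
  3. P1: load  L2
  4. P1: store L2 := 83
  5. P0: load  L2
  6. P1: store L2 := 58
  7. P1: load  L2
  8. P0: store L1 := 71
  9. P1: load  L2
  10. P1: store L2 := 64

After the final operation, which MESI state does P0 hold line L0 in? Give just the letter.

  op1 P1: load  L2 → I/E on L2; bus BusRd; mem=20
  op2 P0: load  L2 → S/S on L2; bus BusRd; mem=20
  op3 P1: load  L2 → S/S on L2; bus (none); mem=20
  op4 P1: store L2 := 83 → I/M on L2; bus BusUpgr; mem=20
  op5 P0: load  L2 → S/S on L2; bus BusRd Flush; mem=83
  op6 P1: store L2 := 58 → I/M on L2; bus BusUpgr; mem=83
  op7 P1: load  L2 → I/M on L2; bus (none); mem=83
  op8 P0: store L1 := 71 → M/I on L1; bus BusRdX; mem=80
  op9 P1: load  L2 → I/M on L2; bus (none); mem=83
  op10 P1: store L2 := 64 → I/M on L2; bus (none); mem=83

state = I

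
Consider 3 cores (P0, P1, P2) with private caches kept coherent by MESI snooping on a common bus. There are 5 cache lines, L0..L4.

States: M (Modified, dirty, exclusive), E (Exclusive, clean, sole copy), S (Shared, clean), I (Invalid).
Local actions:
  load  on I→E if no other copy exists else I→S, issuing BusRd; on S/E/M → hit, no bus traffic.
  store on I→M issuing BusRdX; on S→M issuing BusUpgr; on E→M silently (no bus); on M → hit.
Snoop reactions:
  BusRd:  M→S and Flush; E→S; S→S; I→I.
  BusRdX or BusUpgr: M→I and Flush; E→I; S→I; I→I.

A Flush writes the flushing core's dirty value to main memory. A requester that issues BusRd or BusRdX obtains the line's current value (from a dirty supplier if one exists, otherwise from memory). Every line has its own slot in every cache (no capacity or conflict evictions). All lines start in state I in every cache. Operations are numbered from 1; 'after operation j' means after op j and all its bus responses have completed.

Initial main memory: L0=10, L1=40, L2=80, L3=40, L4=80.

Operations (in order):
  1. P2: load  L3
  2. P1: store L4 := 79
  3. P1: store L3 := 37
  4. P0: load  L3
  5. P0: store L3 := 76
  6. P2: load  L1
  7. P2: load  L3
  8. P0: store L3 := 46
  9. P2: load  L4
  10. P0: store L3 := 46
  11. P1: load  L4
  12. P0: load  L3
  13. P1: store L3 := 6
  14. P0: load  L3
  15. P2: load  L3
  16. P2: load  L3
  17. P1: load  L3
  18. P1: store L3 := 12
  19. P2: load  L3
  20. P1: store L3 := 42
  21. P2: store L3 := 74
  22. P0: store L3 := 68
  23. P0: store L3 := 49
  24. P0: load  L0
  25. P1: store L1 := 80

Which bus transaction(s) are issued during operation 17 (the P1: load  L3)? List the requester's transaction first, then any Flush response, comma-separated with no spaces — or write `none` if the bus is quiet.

  op1 P2: load  L3 → I/I/E on L3; bus BusRd; mem=40
  op2 P1: store L4 := 79 → I/M/I on L4; bus BusRdX; mem=80
  op3 P1: store L3 := 37 → I/M/I on L3; bus BusRdX; mem=40
  op4 P0: load  L3 → S/S/I on L3; bus BusRd Flush; mem=37
  op5 P0: store L3 := 76 → M/I/I on L3; bus BusUpgr; mem=37
  op6 P2: load  L1 → I/I/E on L1; bus BusRd; mem=40
  op7 P2: load  L3 → S/I/S on L3; bus BusRd Flush; mem=76
  op8 P0: store L3 := 46 → M/I/I on L3; bus BusUpgr; mem=76
  op9 P2: load  L4 → I/S/S on L4; bus BusRd Flush; mem=79
  op10 P0: store L3 := 46 → M/I/I on L3; bus (none); mem=76
  op11 P1: load  L4 → I/S/S on L4; bus (none); mem=79
  op12 P0: load  L3 → M/I/I on L3; bus (none); mem=76
  op13 P1: store L3 := 6 → I/M/I on L3; bus BusRdX Flush; mem=46
  op14 P0: load  L3 → S/S/I on L3; bus BusRd Flush; mem=6
  op15 P2: load  L3 → S/S/S on L3; bus BusRd; mem=6
  op16 P2: load  L3 → S/S/S on L3; bus (none); mem=6
  op17 P1: load  L3 → S/S/S on L3; bus (none); mem=6
  op18 P1: store L3 := 12 → I/M/I on L3; bus BusUpgr; mem=6
  op19 P2: load  L3 → I/S/S on L3; bus BusRd Flush; mem=12
  op20 P1: store L3 := 42 → I/M/I on L3; bus BusUpgr; mem=12
  op21 P2: store L3 := 74 → I/I/M on L3; bus BusRdX Flush; mem=42
  op22 P0: store L3 := 68 → M/I/I on L3; bus BusRdX Flush; mem=74
  op23 P0: store L3 := 49 → M/I/I on L3; bus (none); mem=74
  op24 P0: load  L0 → E/I/I on L0; bus BusRd; mem=10
  op25 P1: store L1 := 80 → I/M/I on L1; bus BusRdX; mem=40

bus = none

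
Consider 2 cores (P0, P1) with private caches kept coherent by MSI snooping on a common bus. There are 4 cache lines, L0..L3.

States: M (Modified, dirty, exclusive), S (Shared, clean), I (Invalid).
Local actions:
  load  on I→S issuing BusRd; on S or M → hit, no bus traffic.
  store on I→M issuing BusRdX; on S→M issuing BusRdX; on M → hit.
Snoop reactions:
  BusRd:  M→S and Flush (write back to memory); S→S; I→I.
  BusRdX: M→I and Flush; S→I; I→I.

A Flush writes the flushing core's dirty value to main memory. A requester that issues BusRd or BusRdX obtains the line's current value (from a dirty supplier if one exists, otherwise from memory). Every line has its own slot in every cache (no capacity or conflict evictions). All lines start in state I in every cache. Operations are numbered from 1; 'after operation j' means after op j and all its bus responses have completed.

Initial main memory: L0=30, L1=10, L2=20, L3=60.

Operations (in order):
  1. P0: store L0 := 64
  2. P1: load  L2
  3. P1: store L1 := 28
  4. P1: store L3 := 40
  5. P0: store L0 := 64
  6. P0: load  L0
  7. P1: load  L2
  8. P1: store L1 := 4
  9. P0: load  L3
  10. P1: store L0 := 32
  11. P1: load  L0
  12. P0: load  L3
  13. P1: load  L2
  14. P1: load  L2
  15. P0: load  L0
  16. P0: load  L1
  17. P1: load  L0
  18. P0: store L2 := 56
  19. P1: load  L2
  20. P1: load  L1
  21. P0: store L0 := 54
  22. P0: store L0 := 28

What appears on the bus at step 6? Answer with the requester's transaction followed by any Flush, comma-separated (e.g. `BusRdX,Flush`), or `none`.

bus = none

step 1: P0: store L0 := 64  ⟶  MI  (L0)  txn=BusRdX  M[L0]=30
step 2: P1: load  L2  ⟶  IS  (L2)  txn=BusRd  M[L2]=20
step 3: P1: store L1 := 28  ⟶  IM  (L1)  txn=BusRdX  M[L1]=10
step 4: P1: store L3 := 40  ⟶  IM  (L3)  txn=BusRdX  M[L3]=60
step 5: P0: store L0 := 64  ⟶  MI  (L0)  txn=∅  M[L0]=30
step 6: P0: load  L0  ⟶  MI  (L0)  txn=∅  M[L0]=30
step 7: P1: load  L2  ⟶  IS  (L2)  txn=∅  M[L2]=20
step 8: P1: store L1 := 4  ⟶  IM  (L1)  txn=∅  M[L1]=10
step 9: P0: load  L3  ⟶  SS  (L3)  txn=BusRd+Flush  M[L3]=40
step 10: P1: store L0 := 32  ⟶  IM  (L0)  txn=BusRdX+Flush  M[L0]=64
step 11: P1: load  L0  ⟶  IM  (L0)  txn=∅  M[L0]=64
step 12: P0: load  L3  ⟶  SS  (L3)  txn=∅  M[L3]=40
step 13: P1: load  L2  ⟶  IS  (L2)  txn=∅  M[L2]=20
step 14: P1: load  L2  ⟶  IS  (L2)  txn=∅  M[L2]=20
step 15: P0: load  L0  ⟶  SS  (L0)  txn=BusRd+Flush  M[L0]=32
step 16: P0: load  L1  ⟶  SS  (L1)  txn=BusRd+Flush  M[L1]=4
step 17: P1: load  L0  ⟶  SS  (L0)  txn=∅  M[L0]=32
step 18: P0: store L2 := 56  ⟶  MI  (L2)  txn=BusRdX  M[L2]=20
step 19: P1: load  L2  ⟶  SS  (L2)  txn=BusRd+Flush  M[L2]=56
step 20: P1: load  L1  ⟶  SS  (L1)  txn=∅  M[L1]=4
step 21: P0: store L0 := 54  ⟶  MI  (L0)  txn=BusRdX  M[L0]=32
step 22: P0: store L0 := 28  ⟶  MI  (L0)  txn=∅  M[L0]=32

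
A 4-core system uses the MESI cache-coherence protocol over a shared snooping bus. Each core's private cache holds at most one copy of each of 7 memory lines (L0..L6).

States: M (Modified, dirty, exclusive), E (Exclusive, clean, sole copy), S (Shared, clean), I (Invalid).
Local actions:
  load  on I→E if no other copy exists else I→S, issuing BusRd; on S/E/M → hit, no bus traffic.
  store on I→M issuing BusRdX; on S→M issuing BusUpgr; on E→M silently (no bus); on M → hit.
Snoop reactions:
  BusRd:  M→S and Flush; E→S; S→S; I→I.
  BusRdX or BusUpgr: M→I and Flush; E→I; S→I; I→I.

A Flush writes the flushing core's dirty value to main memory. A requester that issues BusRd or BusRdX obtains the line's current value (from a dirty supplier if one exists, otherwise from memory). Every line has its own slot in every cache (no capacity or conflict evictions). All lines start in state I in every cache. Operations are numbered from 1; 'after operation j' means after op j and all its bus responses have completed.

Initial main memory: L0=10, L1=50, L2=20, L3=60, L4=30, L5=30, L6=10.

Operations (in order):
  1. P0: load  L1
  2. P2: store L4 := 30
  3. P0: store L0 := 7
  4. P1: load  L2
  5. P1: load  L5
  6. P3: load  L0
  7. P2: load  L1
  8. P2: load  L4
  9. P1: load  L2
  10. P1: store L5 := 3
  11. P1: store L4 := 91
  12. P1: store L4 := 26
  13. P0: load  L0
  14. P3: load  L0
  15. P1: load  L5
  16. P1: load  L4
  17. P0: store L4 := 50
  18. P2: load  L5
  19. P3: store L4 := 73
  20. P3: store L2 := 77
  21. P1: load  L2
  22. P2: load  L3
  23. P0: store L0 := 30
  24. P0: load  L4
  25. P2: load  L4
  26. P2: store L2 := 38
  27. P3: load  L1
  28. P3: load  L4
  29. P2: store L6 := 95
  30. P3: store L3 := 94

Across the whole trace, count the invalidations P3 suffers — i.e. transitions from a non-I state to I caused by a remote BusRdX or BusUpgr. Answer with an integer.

  op1 P0: load  L1 → E/I/I/I on L1; bus BusRd; mem=50
  op2 P2: store L4 := 30 → I/I/M/I on L4; bus BusRdX; mem=30
  op3 P0: store L0 := 7 → M/I/I/I on L0; bus BusRdX; mem=10
  op4 P1: load  L2 → I/E/I/I on L2; bus BusRd; mem=20
  op5 P1: load  L5 → I/E/I/I on L5; bus BusRd; mem=30
  op6 P3: load  L0 → S/I/I/S on L0; bus BusRd Flush; mem=7
  op7 P2: load  L1 → S/I/S/I on L1; bus BusRd; mem=50
  op8 P2: load  L4 → I/I/M/I on L4; bus (none); mem=30
  op9 P1: load  L2 → I/E/I/I on L2; bus (none); mem=20
  op10 P1: store L5 := 3 → I/M/I/I on L5; bus (none); mem=30
  op11 P1: store L4 := 91 → I/M/I/I on L4; bus BusRdX Flush; mem=30
  op12 P1: store L4 := 26 → I/M/I/I on L4; bus (none); mem=30
  op13 P0: load  L0 → S/I/I/S on L0; bus (none); mem=7
  op14 P3: load  L0 → S/I/I/S on L0; bus (none); mem=7
  op15 P1: load  L5 → I/M/I/I on L5; bus (none); mem=30
  op16 P1: load  L4 → I/M/I/I on L4; bus (none); mem=30
  op17 P0: store L4 := 50 → M/I/I/I on L4; bus BusRdX Flush; mem=26
  op18 P2: load  L5 → I/S/S/I on L5; bus BusRd Flush; mem=3
  op19 P3: store L4 := 73 → I/I/I/M on L4; bus BusRdX Flush; mem=50
  op20 P3: store L2 := 77 → I/I/I/M on L2; bus BusRdX; mem=20
  op21 P1: load  L2 → I/S/I/S on L2; bus BusRd Flush; mem=77
  op22 P2: load  L3 → I/I/E/I on L3; bus BusRd; mem=60
  op23 P0: store L0 := 30 → M/I/I/I on L0; bus BusUpgr; mem=7
  op24 P0: load  L4 → S/I/I/S on L4; bus BusRd Flush; mem=73
  op25 P2: load  L4 → S/I/S/S on L4; bus BusRd; mem=73
  op26 P2: store L2 := 38 → I/I/M/I on L2; bus BusRdX; mem=77
  op27 P3: load  L1 → S/I/S/S on L1; bus BusRd; mem=50
  op28 P3: load  L4 → S/I/S/S on L4; bus (none); mem=73
  op29 P2: store L6 := 95 → I/I/M/I on L6; bus BusRdX; mem=10
  op30 P3: store L3 := 94 → I/I/I/M on L3; bus BusRdX; mem=60

invalidations = 2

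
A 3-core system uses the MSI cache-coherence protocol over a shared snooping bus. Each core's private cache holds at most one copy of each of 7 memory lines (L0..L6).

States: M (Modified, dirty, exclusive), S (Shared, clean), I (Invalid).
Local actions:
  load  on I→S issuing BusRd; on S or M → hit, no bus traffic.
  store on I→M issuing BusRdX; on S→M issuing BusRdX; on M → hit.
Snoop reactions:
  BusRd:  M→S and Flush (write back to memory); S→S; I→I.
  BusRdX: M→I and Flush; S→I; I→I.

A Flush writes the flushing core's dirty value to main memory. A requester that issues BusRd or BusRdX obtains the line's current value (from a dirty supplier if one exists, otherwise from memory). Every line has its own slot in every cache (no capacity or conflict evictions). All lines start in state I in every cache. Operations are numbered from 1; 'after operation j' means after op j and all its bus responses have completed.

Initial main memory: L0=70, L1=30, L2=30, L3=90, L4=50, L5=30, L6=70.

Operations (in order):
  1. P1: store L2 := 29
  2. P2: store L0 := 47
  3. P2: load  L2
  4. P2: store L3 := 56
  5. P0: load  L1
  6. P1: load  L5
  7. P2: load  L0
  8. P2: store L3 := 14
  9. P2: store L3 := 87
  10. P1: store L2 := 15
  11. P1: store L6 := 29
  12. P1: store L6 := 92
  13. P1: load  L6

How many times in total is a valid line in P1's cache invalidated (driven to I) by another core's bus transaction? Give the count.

invalidations = 0

  op1 P1: store L2 := 29 → I/M/I on L2; bus BusRdX; mem=30
  op2 P2: store L0 := 47 → I/I/M on L0; bus BusRdX; mem=70
  op3 P2: load  L2 → I/S/S on L2; bus BusRd Flush; mem=29
  op4 P2: store L3 := 56 → I/I/M on L3; bus BusRdX; mem=90
  op5 P0: load  L1 → S/I/I on L1; bus BusRd; mem=30
  op6 P1: load  L5 → I/S/I on L5; bus BusRd; mem=30
  op7 P2: load  L0 → I/I/M on L0; bus (none); mem=70
  op8 P2: store L3 := 14 → I/I/M on L3; bus (none); mem=90
  op9 P2: store L3 := 87 → I/I/M on L3; bus (none); mem=90
  op10 P1: store L2 := 15 → I/M/I on L2; bus BusRdX; mem=29
  op11 P1: store L6 := 29 → I/M/I on L6; bus BusRdX; mem=70
  op12 P1: store L6 := 92 → I/M/I on L6; bus (none); mem=70
  op13 P1: load  L6 → I/M/I on L6; bus (none); mem=70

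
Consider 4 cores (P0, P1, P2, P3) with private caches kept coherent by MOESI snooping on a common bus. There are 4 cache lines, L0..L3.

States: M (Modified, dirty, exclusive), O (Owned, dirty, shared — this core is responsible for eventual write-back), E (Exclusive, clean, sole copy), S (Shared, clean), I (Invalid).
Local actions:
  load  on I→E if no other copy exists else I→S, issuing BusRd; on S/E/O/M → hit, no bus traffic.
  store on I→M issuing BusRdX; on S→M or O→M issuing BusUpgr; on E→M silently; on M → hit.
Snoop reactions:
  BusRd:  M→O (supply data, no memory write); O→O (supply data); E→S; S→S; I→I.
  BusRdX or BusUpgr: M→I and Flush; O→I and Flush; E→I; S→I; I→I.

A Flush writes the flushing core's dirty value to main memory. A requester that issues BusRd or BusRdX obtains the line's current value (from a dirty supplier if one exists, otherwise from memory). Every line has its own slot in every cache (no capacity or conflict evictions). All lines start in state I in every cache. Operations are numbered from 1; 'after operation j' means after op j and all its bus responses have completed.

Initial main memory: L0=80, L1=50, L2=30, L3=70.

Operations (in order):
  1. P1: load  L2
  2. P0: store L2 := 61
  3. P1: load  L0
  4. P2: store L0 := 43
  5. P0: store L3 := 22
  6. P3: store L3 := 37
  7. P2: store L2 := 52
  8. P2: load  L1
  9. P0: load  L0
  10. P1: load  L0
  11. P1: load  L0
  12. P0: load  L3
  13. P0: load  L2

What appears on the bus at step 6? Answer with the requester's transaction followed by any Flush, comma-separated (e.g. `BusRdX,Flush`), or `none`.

bus = BusRdX,Flush

1. P1: load  L2  bus=[BusRd]  L2: P0=I P1=E P2=I P3=I  mem[L2]=30
2. P0: store L2 := 61  bus=[BusRdX]  L2: P0=M P1=I P2=I P3=I  mem[L2]=30
3. P1: load  L0  bus=[BusRd]  L0: P0=I P1=E P2=I P3=I  mem[L0]=80
4. P2: store L0 := 43  bus=[BusRdX]  L0: P0=I P1=I P2=M P3=I  mem[L0]=80
5. P0: store L3 := 22  bus=[BusRdX]  L3: P0=M P1=I P2=I P3=I  mem[L3]=70
6. P3: store L3 := 37  bus=[BusRdX,Flush]  L3: P0=I P1=I P2=I P3=M  mem[L3]=22
7. P2: store L2 := 52  bus=[BusRdX,Flush]  L2: P0=I P1=I P2=M P3=I  mem[L2]=61
8. P2: load  L1  bus=[BusRd]  L1: P0=I P1=I P2=E P3=I  mem[L1]=50
9. P0: load  L0  bus=[BusRd]  L0: P0=S P1=I P2=O P3=I  mem[L0]=80
10. P1: load  L0  bus=[BusRd]  L0: P0=S P1=S P2=O P3=I  mem[L0]=80
11. P1: load  L0  bus=[-]  L0: P0=S P1=S P2=O P3=I  mem[L0]=80
12. P0: load  L3  bus=[BusRd]  L3: P0=S P1=I P2=I P3=O  mem[L3]=22
13. P0: load  L2  bus=[BusRd]  L2: P0=S P1=I P2=O P3=I  mem[L2]=61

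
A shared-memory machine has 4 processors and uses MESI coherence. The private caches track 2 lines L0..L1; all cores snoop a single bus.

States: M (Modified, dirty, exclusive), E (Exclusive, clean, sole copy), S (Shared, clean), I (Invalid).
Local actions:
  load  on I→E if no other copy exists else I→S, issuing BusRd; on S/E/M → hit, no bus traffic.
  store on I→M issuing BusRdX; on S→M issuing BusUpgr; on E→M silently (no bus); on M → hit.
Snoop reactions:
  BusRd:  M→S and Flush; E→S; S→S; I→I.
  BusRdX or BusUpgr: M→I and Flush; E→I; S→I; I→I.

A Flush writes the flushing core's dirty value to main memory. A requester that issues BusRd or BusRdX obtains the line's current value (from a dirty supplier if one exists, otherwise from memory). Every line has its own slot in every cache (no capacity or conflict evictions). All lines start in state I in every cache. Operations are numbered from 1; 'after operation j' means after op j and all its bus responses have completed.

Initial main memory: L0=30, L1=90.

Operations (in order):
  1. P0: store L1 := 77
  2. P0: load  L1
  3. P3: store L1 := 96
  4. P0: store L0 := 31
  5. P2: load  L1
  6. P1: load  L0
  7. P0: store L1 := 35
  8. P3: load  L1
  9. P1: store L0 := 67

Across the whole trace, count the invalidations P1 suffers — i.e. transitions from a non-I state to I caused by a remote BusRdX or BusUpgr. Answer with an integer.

invalidations = 0

1. P0: store L1 := 77  bus=[BusRdX]  L1: P0=M P1=I P2=I P3=I  mem[L1]=90
2. P0: load  L1  bus=[-]  L1: P0=M P1=I P2=I P3=I  mem[L1]=90
3. P3: store L1 := 96  bus=[BusRdX,Flush]  L1: P0=I P1=I P2=I P3=M  mem[L1]=77
4. P0: store L0 := 31  bus=[BusRdX]  L0: P0=M P1=I P2=I P3=I  mem[L0]=30
5. P2: load  L1  bus=[BusRd,Flush]  L1: P0=I P1=I P2=S P3=S  mem[L1]=96
6. P1: load  L0  bus=[BusRd,Flush]  L0: P0=S P1=S P2=I P3=I  mem[L0]=31
7. P0: store L1 := 35  bus=[BusRdX]  L1: P0=M P1=I P2=I P3=I  mem[L1]=96
8. P3: load  L1  bus=[BusRd,Flush]  L1: P0=S P1=I P2=I P3=S  mem[L1]=35
9. P1: store L0 := 67  bus=[BusUpgr]  L0: P0=I P1=M P2=I P3=I  mem[L0]=31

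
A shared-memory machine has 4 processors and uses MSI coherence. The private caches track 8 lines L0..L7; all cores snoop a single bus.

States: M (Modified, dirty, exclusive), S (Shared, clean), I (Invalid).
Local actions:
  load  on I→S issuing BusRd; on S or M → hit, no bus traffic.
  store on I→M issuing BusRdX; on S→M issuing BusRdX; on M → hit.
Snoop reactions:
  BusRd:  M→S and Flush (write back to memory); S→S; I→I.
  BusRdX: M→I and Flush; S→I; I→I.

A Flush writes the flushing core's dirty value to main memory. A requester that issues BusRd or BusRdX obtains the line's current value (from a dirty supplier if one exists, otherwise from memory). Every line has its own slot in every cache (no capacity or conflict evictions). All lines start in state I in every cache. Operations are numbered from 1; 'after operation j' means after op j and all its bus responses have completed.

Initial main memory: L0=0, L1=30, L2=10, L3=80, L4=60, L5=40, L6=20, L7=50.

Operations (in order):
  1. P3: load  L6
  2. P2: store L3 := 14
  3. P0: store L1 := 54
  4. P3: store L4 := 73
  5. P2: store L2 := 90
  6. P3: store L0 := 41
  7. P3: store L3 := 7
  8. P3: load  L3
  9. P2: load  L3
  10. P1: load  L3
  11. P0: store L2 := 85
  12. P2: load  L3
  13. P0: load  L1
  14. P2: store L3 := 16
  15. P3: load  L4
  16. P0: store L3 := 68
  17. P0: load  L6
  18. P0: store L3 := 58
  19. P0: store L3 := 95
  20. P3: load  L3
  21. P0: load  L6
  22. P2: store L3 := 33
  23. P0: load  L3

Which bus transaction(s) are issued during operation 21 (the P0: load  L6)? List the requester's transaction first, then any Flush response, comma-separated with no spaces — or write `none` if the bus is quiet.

step 1: P3: load  L6  ⟶  IIIS  (L6)  txn=BusRd  M[L6]=20
step 2: P2: store L3 := 14  ⟶  IIMI  (L3)  txn=BusRdX  M[L3]=80
step 3: P0: store L1 := 54  ⟶  MIII  (L1)  txn=BusRdX  M[L1]=30
step 4: P3: store L4 := 73  ⟶  IIIM  (L4)  txn=BusRdX  M[L4]=60
step 5: P2: store L2 := 90  ⟶  IIMI  (L2)  txn=BusRdX  M[L2]=10
step 6: P3: store L0 := 41  ⟶  IIIM  (L0)  txn=BusRdX  M[L0]=0
step 7: P3: store L3 := 7  ⟶  IIIM  (L3)  txn=BusRdX+Flush  M[L3]=14
step 8: P3: load  L3  ⟶  IIIM  (L3)  txn=∅  M[L3]=14
step 9: P2: load  L3  ⟶  IISS  (L3)  txn=BusRd+Flush  M[L3]=7
step 10: P1: load  L3  ⟶  ISSS  (L3)  txn=BusRd  M[L3]=7
step 11: P0: store L2 := 85  ⟶  MIII  (L2)  txn=BusRdX+Flush  M[L2]=90
step 12: P2: load  L3  ⟶  ISSS  (L3)  txn=∅  M[L3]=7
step 13: P0: load  L1  ⟶  MIII  (L1)  txn=∅  M[L1]=30
step 14: P2: store L3 := 16  ⟶  IIMI  (L3)  txn=BusRdX  M[L3]=7
step 15: P3: load  L4  ⟶  IIIM  (L4)  txn=∅  M[L4]=60
step 16: P0: store L3 := 68  ⟶  MIII  (L3)  txn=BusRdX+Flush  M[L3]=16
step 17: P0: load  L6  ⟶  SIIS  (L6)  txn=BusRd  M[L6]=20
step 18: P0: store L3 := 58  ⟶  MIII  (L3)  txn=∅  M[L3]=16
step 19: P0: store L3 := 95  ⟶  MIII  (L3)  txn=∅  M[L3]=16
step 20: P3: load  L3  ⟶  SIIS  (L3)  txn=BusRd+Flush  M[L3]=95
step 21: P0: load  L6  ⟶  SIIS  (L6)  txn=∅  M[L6]=20
step 22: P2: store L3 := 33  ⟶  IIMI  (L3)  txn=BusRdX  M[L3]=95
step 23: P0: load  L3  ⟶  SISI  (L3)  txn=BusRd+Flush  M[L3]=33

bus = none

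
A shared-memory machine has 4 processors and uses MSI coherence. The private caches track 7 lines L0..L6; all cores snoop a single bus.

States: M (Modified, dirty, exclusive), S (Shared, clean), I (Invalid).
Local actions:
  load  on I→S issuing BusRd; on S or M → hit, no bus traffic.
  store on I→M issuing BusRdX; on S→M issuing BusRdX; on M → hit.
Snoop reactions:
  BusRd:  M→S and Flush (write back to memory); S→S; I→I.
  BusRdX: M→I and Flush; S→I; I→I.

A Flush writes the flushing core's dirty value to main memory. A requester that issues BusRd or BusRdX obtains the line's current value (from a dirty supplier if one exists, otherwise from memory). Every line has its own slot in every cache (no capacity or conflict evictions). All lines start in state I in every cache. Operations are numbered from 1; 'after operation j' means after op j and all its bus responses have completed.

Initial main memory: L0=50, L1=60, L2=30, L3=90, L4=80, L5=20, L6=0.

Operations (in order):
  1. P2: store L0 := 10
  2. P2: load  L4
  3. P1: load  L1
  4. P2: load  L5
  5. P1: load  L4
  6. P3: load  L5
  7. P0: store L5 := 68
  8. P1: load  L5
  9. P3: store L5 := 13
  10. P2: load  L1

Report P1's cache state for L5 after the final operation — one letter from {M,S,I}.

state = I

  op1 P2: store L0 := 10 → I/I/M/I on L0; bus BusRdX; mem=50
  op2 P2: load  L4 → I/I/S/I on L4; bus BusRd; mem=80
  op3 P1: load  L1 → I/S/I/I on L1; bus BusRd; mem=60
  op4 P2: load  L5 → I/I/S/I on L5; bus BusRd; mem=20
  op5 P1: load  L4 → I/S/S/I on L4; bus BusRd; mem=80
  op6 P3: load  L5 → I/I/S/S on L5; bus BusRd; mem=20
  op7 P0: store L5 := 68 → M/I/I/I on L5; bus BusRdX; mem=20
  op8 P1: load  L5 → S/S/I/I on L5; bus BusRd Flush; mem=68
  op9 P3: store L5 := 13 → I/I/I/M on L5; bus BusRdX; mem=68
  op10 P2: load  L1 → I/S/S/I on L1; bus BusRd; mem=60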